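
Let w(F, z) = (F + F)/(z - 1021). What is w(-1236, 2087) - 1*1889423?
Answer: -1007063695/533 ≈ -1.8894e+6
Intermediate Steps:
w(F, z) = 2*F/(-1021 + z) (w(F, z) = (2*F)/(-1021 + z) = 2*F/(-1021 + z))
w(-1236, 2087) - 1*1889423 = 2*(-1236)/(-1021 + 2087) - 1*1889423 = 2*(-1236)/1066 - 1889423 = 2*(-1236)*(1/1066) - 1889423 = -1236/533 - 1889423 = -1007063695/533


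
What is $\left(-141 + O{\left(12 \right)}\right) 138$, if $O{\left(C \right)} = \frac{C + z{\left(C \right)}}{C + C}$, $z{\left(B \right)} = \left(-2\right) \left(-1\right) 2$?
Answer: $-19366$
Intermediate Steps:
$z{\left(B \right)} = 4$ ($z{\left(B \right)} = 2 \cdot 2 = 4$)
$O{\left(C \right)} = \frac{4 + C}{2 C}$ ($O{\left(C \right)} = \frac{C + 4}{C + C} = \frac{4 + C}{2 C}$)
$\left(-141 + O{\left(12 \right)}\right) 138 = \left(-141 + \frac{4 + 12}{2 \cdot 12}\right) 138 = \left(-141 + \frac{1}{2} \cdot \frac{1}{12} \cdot 16\right) 138 = \left(-141 + \frac{2}{3}\right) 138 = \left(- \frac{421}{3}\right) 138 = -19366$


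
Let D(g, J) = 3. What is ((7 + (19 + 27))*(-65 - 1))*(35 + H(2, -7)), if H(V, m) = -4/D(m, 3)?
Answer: -117766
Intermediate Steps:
H(V, m) = -4/3
((7 + (19 + 27))*(-65 - 1))*(35 + H(2, -7)) = ((7 + (19 + 27))*(-65 - 1))*(35 - 4/3) = ((7 + 46)*(-66))*(101/3) = (53*(-66))*(101/3) = -3498*101/3 = -117766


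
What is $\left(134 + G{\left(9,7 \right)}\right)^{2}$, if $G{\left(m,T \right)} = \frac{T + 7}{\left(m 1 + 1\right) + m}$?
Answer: $\frac{6553600}{361} \approx 18154.0$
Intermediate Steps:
$G{\left(m,T \right)} = \frac{7 + T}{1 + 2 m}$ ($G{\left(m,T \right)} = \frac{7 + T}{\left(m + 1\right) + m} = \frac{7 + T}{\left(1 + m\right) + m} = \frac{7 + T}{1 + 2 m}$)
$\left(134 + G{\left(9,7 \right)}\right)^{2} = \left(134 + \frac{7 + 7}{1 + 2 \cdot 9}\right)^{2} = \left(134 + \frac{1}{1 + 18} \cdot 14\right)^{2} = \left(134 + \frac{1}{19} \cdot 14\right)^{2} = \left(134 + \frac{14}{19}\right)^{2} = \left(\frac{2560}{19}\right)^{2} = \frac{6553600}{361}$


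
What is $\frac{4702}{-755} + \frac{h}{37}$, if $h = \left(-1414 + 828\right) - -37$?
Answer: $- \frac{588469}{27935} \approx -21.066$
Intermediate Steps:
$h = -549$ ($h = -586 + \left(-18 + 55\right) = -586 + 37 = -549$)
$\frac{4702}{-755} + \frac{h}{37} = \frac{4702}{-755} - \frac{549}{37} = 4702 \left(- \frac{1}{755}\right) - \frac{549}{37} = - \frac{4702}{755} - \frac{549}{37} = - \frac{588469}{27935}$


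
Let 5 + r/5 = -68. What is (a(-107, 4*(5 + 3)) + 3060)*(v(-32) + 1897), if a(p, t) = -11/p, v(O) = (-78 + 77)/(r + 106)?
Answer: 160874708644/27713 ≈ 5.8050e+6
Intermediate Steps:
r = -365 (r = -25 + 5*(-68) = -25 - 340 = -365)
v(O) = 1/259 (v(O) = (-78 + 77)/(-365 + 106) = -1/(-259) = -1*(-1/259) = 1/259)
(a(-107, 4*(5 + 3)) + 3060)*(v(-32) + 1897) = (-11/(-107) + 3060)*(1/259 + 1897) = (-11*(-1/107) + 3060)*(491324/259) = (11/107 + 3060)*(491324/259) = (327431/107)*(491324/259) = 160874708644/27713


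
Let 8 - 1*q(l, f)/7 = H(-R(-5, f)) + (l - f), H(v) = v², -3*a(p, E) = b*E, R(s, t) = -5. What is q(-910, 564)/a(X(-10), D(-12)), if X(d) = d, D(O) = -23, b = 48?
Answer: 10199/368 ≈ 27.715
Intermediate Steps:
a(p, E) = -16*E
q(l, f) = -119 - 7*l + 7*f (q(l, f) = 56 - 7*((-1*(-5))² + (l - f)) = 56 - 7*(5² + (l - f)) = 56 - 7*(25 + (l - f)) = 56 - 7*(25 + l - f) = 56 + (-175 - 7*l + 7*f) = -119 - 7*l + 7*f)
q(-910, 564)/a(X(-10), D(-12)) = (-119 - 7*(-910) + 7*564)/((-16*(-23))) = (-119 + 6370 + 3948)/368 = 10199*(1/368) = 10199/368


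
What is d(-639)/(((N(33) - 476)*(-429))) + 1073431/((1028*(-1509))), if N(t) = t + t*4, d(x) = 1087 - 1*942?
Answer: -15887906561/22996276732 ≈ -0.69089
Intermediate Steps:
d(x) = 145 (d(x) = 1087 - 942 = 145)
N(t) = 5*t (N(t) = t + 4*t = 5*t)
d(-639)/(((N(33) - 476)*(-429))) + 1073431/((1028*(-1509))) = 145/(((5*33 - 476)*(-429))) + 1073431/((1028*(-1509))) = 145/(((165 - 476)*(-429))) + 1073431/(-1551252) = 145/((-311*(-429))) + 1073431*(-1/1551252) = 145/133419 - 1073431/1551252 = -15887906561/22996276732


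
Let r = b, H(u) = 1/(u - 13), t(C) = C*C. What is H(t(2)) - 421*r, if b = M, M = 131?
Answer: -496360/9 ≈ -55151.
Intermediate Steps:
t(C) = C²
b = 131
H(u) = 1/(-13 + u)
r = 131
H(t(2)) - 421*r = 1/(-13 + 2²) - 421*131 = 1/(-13 + 4) - 55151 = 1/(-9) - 55151 = -⅑ - 55151 = -496360/9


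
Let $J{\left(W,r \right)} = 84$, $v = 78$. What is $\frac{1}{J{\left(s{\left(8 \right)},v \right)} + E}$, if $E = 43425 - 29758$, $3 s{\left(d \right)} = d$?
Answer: $\frac{1}{13751} \approx 7.2722 \cdot 10^{-5}$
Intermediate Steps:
$s{\left(d \right)} = \frac{d}{3}$
$E = 13667$ ($E = 43425 - 29758 = 13667$)
$\frac{1}{J{\left(s{\left(8 \right)},v \right)} + E} = \frac{1}{84 + 13667} = \frac{1}{13751}$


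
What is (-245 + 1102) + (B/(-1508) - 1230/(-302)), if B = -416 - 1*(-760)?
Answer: 49005308/56927 ≈ 860.84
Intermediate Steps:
B = 344 (B = -416 + 760 = 344)
(-245 + 1102) + (B/(-1508) - 1230/(-302)) = (-245 + 1102) + (344/(-1508) - 1230/(-302)) = 857 + (344*(-1/1508) - 1230*(-1/302)) = 857 + (-86/377 + 615/151) = 857 + 218869/56927 = 49005308/56927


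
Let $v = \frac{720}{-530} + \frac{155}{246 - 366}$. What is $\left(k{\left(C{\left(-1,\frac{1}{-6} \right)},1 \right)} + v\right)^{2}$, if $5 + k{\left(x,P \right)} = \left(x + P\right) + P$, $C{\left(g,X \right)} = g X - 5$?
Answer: $\frac{19758025}{179776} \approx 109.9$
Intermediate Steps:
$C{\left(g,X \right)} = -5 + X g$ ($C{\left(g,X \right)} = X g - 5 = -5 + X g$)
$k{\left(x,P \right)} = -5 + x + 2 P$ ($k{\left(x,P \right)} = -5 + \left(\left(x + P\right) + P\right) = -5 + \left(\left(P + x\right) + P\right) = -5 + \left(x + 2 P\right) = -5 + x + 2 P$)
$v = - \frac{3371}{1272}$ ($v = 720 \left(- \frac{1}{530}\right) + \frac{155}{246 - 366} = - \frac{72}{53} + \frac{155}{-120} = - \frac{72}{53} + 155 \left(- \frac{1}{120}\right) = - \frac{72}{53} - \frac{31}{24} = - \frac{3371}{1272} \approx -2.6502$)
$\left(k{\left(C{\left(-1,\frac{1}{-6} \right)},1 \right)} + v\right)^{2} = \left(\left(-5 - \left(5 - \frac{1}{-6} \left(-1\right)\right) + 2 \cdot 1\right) - \frac{3371}{1272}\right)^{2} = \left(\left(-5 - \frac{29}{6} + 2\right) - \frac{3371}{1272}\right)^{2} = \left(- \frac{47}{6} - \frac{3371}{1272}\right)^{2} = \left(- \frac{4445}{424}\right)^{2} = \frac{19758025}{179776}$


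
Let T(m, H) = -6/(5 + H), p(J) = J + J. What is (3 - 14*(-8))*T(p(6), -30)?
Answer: 138/5 ≈ 27.600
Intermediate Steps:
p(J) = 2*J
(3 - 14*(-8))*T(p(6), -30) = (3 - 14*(-8))*(-6/(5 - 30)) = (3 + 112)*(-6/(-25)) = 115*(-6*(-1/25)) = 115*(6/25) = 138/5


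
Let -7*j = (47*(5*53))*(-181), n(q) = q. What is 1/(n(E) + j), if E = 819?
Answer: 7/2260088 ≈ 3.0972e-6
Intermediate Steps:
j = 2254355/7 (j = -47*(5*53)*(-181)/7 = -47*265*(-181)/7 = -12455*(-181)/7 = -⅐*(-2254355) = 2254355/7 ≈ 3.2205e+5)
1/(n(E) + j) = 1/(819 + 2254355/7) = 1/(2260088/7) = 7/2260088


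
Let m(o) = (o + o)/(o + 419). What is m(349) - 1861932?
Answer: -714981539/384 ≈ -1.8619e+6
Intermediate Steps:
m(o) = 2*o/(419 + o) (m(o) = (2*o)/(419 + o) = 2*o/(419 + o))
m(349) - 1861932 = 2*349/(419 + 349) - 1861932 = 2*349/768 - 1861932 = 2*349*(1/768) - 1861932 = 349/384 - 1861932 = -714981539/384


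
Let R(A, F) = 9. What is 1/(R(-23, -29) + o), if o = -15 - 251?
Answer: -1/257 ≈ -0.0038911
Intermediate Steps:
o = -266
1/(R(-23, -29) + o) = 1/(9 - 266) = 1/(-257) = -1/257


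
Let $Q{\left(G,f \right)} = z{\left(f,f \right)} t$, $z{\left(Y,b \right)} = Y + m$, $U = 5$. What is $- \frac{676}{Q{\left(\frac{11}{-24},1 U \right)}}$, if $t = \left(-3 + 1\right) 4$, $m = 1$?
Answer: $\frac{169}{12} \approx 14.083$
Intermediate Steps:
$z{\left(Y,b \right)} = 1 + Y$ ($z{\left(Y,b \right)} = Y + 1 = 1 + Y$)
$t = -8$ ($t = \left(-2\right) 4 = -8$)
$Q{\left(G,f \right)} = -8 - 8 f$ ($Q{\left(G,f \right)} = \left(1 + f\right) \left(-8\right) = -8 - 8 f$)
$- \frac{676}{Q{\left(\frac{11}{-24},1 U \right)}} = - \frac{676}{-8 - 8 \cdot 1 \cdot 5} = - \frac{676}{-8 - 40} = - \frac{676}{-48} = \left(-676\right) \left(- \frac{1}{48}\right) = \frac{169}{12}$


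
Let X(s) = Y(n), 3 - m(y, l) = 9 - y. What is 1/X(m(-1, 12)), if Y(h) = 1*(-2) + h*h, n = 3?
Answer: ⅐ ≈ 0.14286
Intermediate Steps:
m(y, l) = -6 + y (m(y, l) = 3 - (9 - y) = 3 + (-9 + y) = -6 + y)
Y(h) = -2 + h²
X(s) = 7 (X(s) = -2 + 3² = -2 + 9 = 7)
1/X(m(-1, 12)) = 1/7 = ⅐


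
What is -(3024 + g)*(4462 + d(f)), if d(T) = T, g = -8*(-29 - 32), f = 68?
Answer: -15909360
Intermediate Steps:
g = 488 (g = -8*(-61) = 488)
-(3024 + g)*(4462 + d(f)) = -(3024 + 488)*(4462 + 68) = -3512*4530 = -1*15909360 = -15909360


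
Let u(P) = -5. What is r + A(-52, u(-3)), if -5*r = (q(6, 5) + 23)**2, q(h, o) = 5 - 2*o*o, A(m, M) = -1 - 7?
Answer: -524/5 ≈ -104.80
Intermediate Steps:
A(m, M) = -8
q(h, o) = 5 - 2*o**2
r = -484/5 (r = -((5 - 2*5**2) + 23)**2/5 = -((5 - 2*25) + 23)**2/5 = -((5 - 50) + 23)**2/5 = -(-45 + 23)**2/5 = -1/5*(-22)**2 = -1/5*484 = -484/5 ≈ -96.800)
r + A(-52, u(-3)) = -484/5 - 8 = -524/5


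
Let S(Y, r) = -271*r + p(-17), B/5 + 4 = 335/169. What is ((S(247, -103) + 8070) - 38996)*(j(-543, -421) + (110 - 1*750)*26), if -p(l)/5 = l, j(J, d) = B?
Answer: 8238996720/169 ≈ 4.8751e+7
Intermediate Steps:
B = -1705/169 (B = -20 + 5*(335/169) = -20 + 1675/169 = -1705/169 ≈ -10.089)
j(J, d) = -1705/169
p(l) = -5*l
S(Y, r) = 85 - 271*r (S(Y, r) = -271*r - 5*(-17) = -271*r + 85 = 85 - 271*r)
((S(247, -103) + 8070) - 38996)*(j(-543, -421) + (110 - 1*750)*26) = (((85 - 271*(-103)) + 8070) - 38996)*(-1705/169 + (110 - 1*750)*26) = (((85 + 27913) + 8070) - 38996)*(-1705/169 + (110 - 750)*26) = ((27998 + 8070) - 38996)*(-1705/169 - 640*26) = (36068 - 38996)*(-1705/169 - 16640) = -2928*(-2813865/169) = 8238996720/169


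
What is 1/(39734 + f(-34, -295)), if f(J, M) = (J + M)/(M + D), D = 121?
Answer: 174/6914045 ≈ 2.5166e-5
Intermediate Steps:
f(J, M) = (J + M)/(121 + M) (f(J, M) = (J + M)/(M + 121) = (J + M)/(121 + M))
1/(39734 + f(-34, -295)) = 1/(39734 + (-34 - 295)/(121 - 295)) = 1/(39734 - 329/(-174)) = 1/(39734 - 1/174*(-329)) = 1/(39734 + 329/174) = 1/(6914045/174) = 174/6914045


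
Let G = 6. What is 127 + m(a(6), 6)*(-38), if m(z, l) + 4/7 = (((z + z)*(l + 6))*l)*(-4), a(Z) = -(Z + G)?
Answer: -1837551/7 ≈ -2.6251e+5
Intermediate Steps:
a(Z) = -6 - Z (a(Z) = -(Z + 6) = -(6 + Z) = -6 - Z)
m(z, l) = -4/7 - 8*l*z*(6 + l) (m(z, l) = -4/7 + (((z + z)*(l + 6))*l)*(-4) = -4/7 + (((2*z)*(6 + l))*l)*(-4) = -4/7 + ((2*z*(6 + l))*l)*(-4) = -4/7 + (2*l*z*(6 + l))*(-4) = -4/7 - 8*l*z*(6 + l))
127 + m(a(6), 6)*(-38) = 127 + (-4/7 - 48*6*(-6 - 1*6) - 8*(-6 - 1*6)*6²)*(-38) = 127 + (-4/7 - 48*6*(-6 - 6) - 8*(-6 - 6)*36)*(-38) = 127 + (-4/7 - 48*6*(-12) - 8*(-12)*36)*(-38) = 127 + (-4/7 + 3456 + 3456)*(-38) = 127 + (48380/7)*(-38) = 127 - 1838440/7 = -1837551/7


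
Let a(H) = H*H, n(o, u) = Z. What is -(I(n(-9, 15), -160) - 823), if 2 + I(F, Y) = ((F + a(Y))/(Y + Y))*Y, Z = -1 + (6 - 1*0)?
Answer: -23955/2 ≈ -11978.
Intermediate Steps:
Z = 5 (Z = -1 + (6 + 0) = -1 + 6 = 5)
n(o, u) = 5
a(H) = H²
I(F, Y) = -2 + F/2 + Y²/2 (I(F, Y) = -2 + ((F + Y²)/(Y + Y))*Y = -2 + ((F + Y²)/((2*Y)))*Y = -2 + ((F + Y²)*(1/(2*Y)))*Y = -2 + ((F + Y²)/(2*Y))*Y = -2 + (F/2 + Y²/2) = -2 + F/2 + Y²/2)
-(I(n(-9, 15), -160) - 823) = -((-2 + (½)*5 + (½)*(-160)²) - 823) = -((-2 + 5/2 + (½)*25600) - 823) = -((-2 + 5/2 + 12800) - 823) = -(25601/2 - 823) = -1*23955/2 = -23955/2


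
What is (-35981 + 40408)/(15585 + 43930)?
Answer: 4427/59515 ≈ 0.074385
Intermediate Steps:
(-35981 + 40408)/(15585 + 43930) = 4427/59515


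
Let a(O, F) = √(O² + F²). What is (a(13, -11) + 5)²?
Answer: (5 + √290)² ≈ 485.29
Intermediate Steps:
a(O, F) = √(F² + O²)
(a(13, -11) + 5)² = (√((-11)² + 13²) + 5)² = (√(121 + 169) + 5)² = (√290 + 5)² = (5 + √290)²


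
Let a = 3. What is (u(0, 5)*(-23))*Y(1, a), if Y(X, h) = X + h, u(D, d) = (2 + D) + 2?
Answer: -368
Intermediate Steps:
u(D, d) = 4 + D
(u(0, 5)*(-23))*Y(1, a) = ((4 + 0)*(-23))*(1 + 3) = (4*(-23))*4 = -92*4 = -368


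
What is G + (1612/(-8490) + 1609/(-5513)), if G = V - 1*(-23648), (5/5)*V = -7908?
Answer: 368346988217/23402685 ≈ 15740.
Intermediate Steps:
V = -7908
G = 15740 (G = -7908 - 1*(-23648) = -7908 + 23648 = 15740)
G + (1612/(-8490) + 1609/(-5513)) = 15740 + (1612/(-8490) + 1609/(-5513)) = 15740 + (1612*(-1/8490) + 1609*(-1/5513)) = 15740 + (-806/4245 - 1609/5513) = 15740 - 11273683/23402685 = 368346988217/23402685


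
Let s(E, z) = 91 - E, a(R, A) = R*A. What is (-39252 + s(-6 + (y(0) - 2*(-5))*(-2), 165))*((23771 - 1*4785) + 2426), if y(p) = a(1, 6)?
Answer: -837701676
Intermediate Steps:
a(R, A) = A*R
y(p) = 6 (y(p) = 6*1 = 6)
(-39252 + s(-6 + (y(0) - 2*(-5))*(-2), 165))*((23771 - 1*4785) + 2426) = (-39252 + (91 - (-6 + (6 - 2*(-5))*(-2))))*((23771 - 1*4785) + 2426) = (-39252 + (91 - (-6 + (6 + 10)*(-2))))*((23771 - 4785) + 2426) = (-39252 + (91 - (-6 + 16*(-2))))*(18986 + 2426) = (-39252 + (91 - (-6 - 32)))*21412 = (-39252 + (91 - 1*(-38)))*21412 = (-39252 + (91 + 38))*21412 = (-39252 + 129)*21412 = -39123*21412 = -837701676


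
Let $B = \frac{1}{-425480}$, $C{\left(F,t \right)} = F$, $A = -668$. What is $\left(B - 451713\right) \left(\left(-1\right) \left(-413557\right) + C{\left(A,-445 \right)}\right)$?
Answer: $- \frac{79355138282489249}{425480} \approx -1.8651 \cdot 10^{11}$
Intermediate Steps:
$B = - \frac{1}{425480} \approx -2.3503 \cdot 10^{-6}$
$\left(B - 451713\right) \left(\left(-1\right) \left(-413557\right) + C{\left(A,-445 \right)}\right) = \left(- \frac{1}{425480} - 451713\right) \left(\left(-1\right) \left(-413557\right) - 668\right) = - \frac{192194847241 \left(413557 - 668\right)}{425480} = \left(- \frac{192194847241}{425480}\right) 412889 = - \frac{79355138282489249}{425480}$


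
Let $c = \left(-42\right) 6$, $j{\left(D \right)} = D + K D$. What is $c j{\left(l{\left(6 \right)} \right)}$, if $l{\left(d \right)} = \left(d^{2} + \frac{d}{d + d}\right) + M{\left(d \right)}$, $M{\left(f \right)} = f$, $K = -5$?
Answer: $42840$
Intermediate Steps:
$l{\left(d \right)} = \frac{1}{2} + d + d^{2}$ ($l{\left(d \right)} = \left(d^{2} + \frac{d}{d + d}\right) + d = \left(d^{2} + \frac{d}{2 d}\right) + d = \left(d^{2} + \frac{1}{2 d} d\right) + d = \left(d^{2} + \frac{1}{2}\right) + d = \left(\frac{1}{2} + d^{2}\right) + d = \frac{1}{2} + d + d^{2}$)
$j{\left(D \right)} = - 4 D$ ($j{\left(D \right)} = D - 5 D = - 4 D$)
$c = -252$
$c j{\left(l{\left(6 \right)} \right)} = - 252 \left(- 4 \left(\frac{1}{2} + 6 + 6^{2}\right)\right) = - 252 \left(- 4 \left(\frac{1}{2} + 6 + 36\right)\right) = - 252 \left(\left(-4\right) \frac{85}{2}\right) = \left(-252\right) \left(-170\right) = 42840$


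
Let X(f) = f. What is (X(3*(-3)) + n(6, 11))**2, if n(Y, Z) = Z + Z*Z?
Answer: 15129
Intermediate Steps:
n(Y, Z) = Z + Z**2
(X(3*(-3)) + n(6, 11))**2 = (3*(-3) + 11*(1 + 11))**2 = (-9 + 11*12)**2 = (-9 + 132)**2 = 123**2 = 15129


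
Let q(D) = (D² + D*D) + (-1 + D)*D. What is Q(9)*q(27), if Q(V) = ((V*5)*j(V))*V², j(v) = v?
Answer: 70858800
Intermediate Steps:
q(D) = 2*D² + D*(-1 + D) (q(D) = (D² + D²) + D*(-1 + D) = 2*D² + D*(-1 + D))
Q(V) = 5*V⁴ (Q(V) = ((V*5)*V)*V² = ((5*V)*V)*V² = (5*V²)*V² = 5*V⁴)
Q(9)*q(27) = (5*9⁴)*(27*(-1 + 3*27)) = (5*6561)*(27*(-1 + 81)) = 32805*(27*80) = 32805*2160 = 70858800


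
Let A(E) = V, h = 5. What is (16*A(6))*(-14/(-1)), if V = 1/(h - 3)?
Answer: 112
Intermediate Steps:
V = 1/2 (V = 1/(5 - 3) = 1/2 ≈ 0.50000)
A(E) = 1/2
(16*A(6))*(-14/(-1)) = (16*(1/2))*(-14/(-1)) = 8*(-14*(-1)) = 8*14 = 112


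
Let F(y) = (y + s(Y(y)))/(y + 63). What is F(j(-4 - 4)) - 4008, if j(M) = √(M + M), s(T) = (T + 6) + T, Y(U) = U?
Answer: -15971454/3985 + 732*I/3985 ≈ -4007.9 + 0.18369*I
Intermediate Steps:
s(T) = 6 + 2*T (s(T) = (6 + T) + T = 6 + 2*T)
j(M) = √2*√M (j(M) = √(2*M) = √2*√M)
F(y) = (6 + 3*y)/(63 + y) (F(y) = (y + (6 + 2*y))/(y + 63) = (6 + 3*y)/(63 + y))
F(j(-4 - 4)) - 4008 = 3*(2 + √2*√(-4 - 4))/(63 + √2*√(-4 - 4)) - 4008 = 3*(2 + √2*√(-8))/(63 + √2*√(-8)) - 4008 = 3*(2 + √2*(2*I*√2))/(63 + √2*(2*I*√2)) - 4008 = 3*(2 + 4*I)/(63 + 4*I) - 4008 = 3*((63 - 4*I)/3985)*(2 + 4*I) - 4008 = 3*(2 + 4*I)*(63 - 4*I)/3985 - 4008 = -4008 + 3*(2 + 4*I)*(63 - 4*I)/3985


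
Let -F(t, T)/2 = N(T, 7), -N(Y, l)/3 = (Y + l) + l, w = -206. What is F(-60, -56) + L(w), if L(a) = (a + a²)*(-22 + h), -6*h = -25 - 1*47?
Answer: -422552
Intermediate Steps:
N(Y, l) = -6*l - 3*Y (N(Y, l) = -3*((Y + l) + l) = -3*(Y + 2*l) = -6*l - 3*Y)
F(t, T) = 84 + 6*T (F(t, T) = -2*(-6*7 - 3*T) = -2*(-42 - 3*T) = 84 + 6*T)
h = 12 (h = -(-25 - 1*47)/6 = -(-25 - 47)/6 = -⅙*(-72) = 12)
L(a) = -10*a - 10*a² (L(a) = (a + a²)*(-22 + 12) = (a + a²)*(-10) = -10*a - 10*a²)
F(-60, -56) + L(w) = (84 + 6*(-56)) + 10*(-206)*(-1 - 1*(-206)) = (84 - 336) + 10*(-206)*(-1 + 206) = -252 + 10*(-206)*205 = -252 - 422300 = -422552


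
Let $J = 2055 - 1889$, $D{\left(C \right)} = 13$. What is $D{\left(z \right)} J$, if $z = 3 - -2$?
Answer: $2158$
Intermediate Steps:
$z = 5$ ($z = 3 + 2 = 5$)
$J = 166$
$D{\left(z \right)} J = 13 \cdot 166 = 2158$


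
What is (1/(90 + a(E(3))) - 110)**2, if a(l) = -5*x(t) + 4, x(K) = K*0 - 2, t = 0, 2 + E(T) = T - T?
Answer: 130850721/10816 ≈ 12098.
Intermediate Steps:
E(T) = -2 (E(T) = -2 + (T - T) = -2 + 0 = -2)
x(K) = -2 (x(K) = 0 - 2 = -2)
a(l) = 14 (a(l) = -5*(-2) + 4 = 10 + 4 = 14)
(1/(90 + a(E(3))) - 110)**2 = (1/(90 + 14) - 110)**2 = (1/104 - 110)**2 = (-11439/104)**2 = 130850721/10816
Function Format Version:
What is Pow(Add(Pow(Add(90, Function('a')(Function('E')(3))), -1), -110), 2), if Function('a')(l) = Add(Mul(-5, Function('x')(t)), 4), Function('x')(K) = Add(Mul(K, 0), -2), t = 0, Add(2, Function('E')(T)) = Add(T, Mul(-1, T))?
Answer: Rational(130850721, 10816) ≈ 12098.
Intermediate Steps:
Function('E')(T) = -2 (Function('E')(T) = Add(-2, Add(T, Mul(-1, T))) = Add(-2, 0) = -2)
Function('x')(K) = -2 (Function('x')(K) = Add(0, -2) = -2)
Function('a')(l) = 14 (Function('a')(l) = Add(Mul(-5, -2), 4) = Add(10, 4) = 14)
Pow(Add(Pow(Add(90, Function('a')(Function('E')(3))), -1), -110), 2) = Pow(Add(Pow(Add(90, 14), -1), -110), 2) = Pow(Add(Pow(104, -1), -110), 2) = Pow(Add(Rational(1, 104), -110), 2) = Pow(Rational(-11439, 104), 2) = Rational(130850721, 10816)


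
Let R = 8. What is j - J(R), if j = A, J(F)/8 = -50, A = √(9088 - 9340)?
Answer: 400 + 6*I*√7 ≈ 400.0 + 15.875*I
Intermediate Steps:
A = 6*I*√7 (A = √(-252) = 6*I*√7 ≈ 15.875*I)
J(F) = -400 (J(F) = 8*(-50) = -400)
j = 6*I*√7 ≈ 15.875*I
j - J(R) = 6*I*√7 - 1*(-400) = 6*I*√7 + 400 = 400 + 6*I*√7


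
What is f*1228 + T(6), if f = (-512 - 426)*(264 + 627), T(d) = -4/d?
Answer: -3078932474/3 ≈ -1.0263e+9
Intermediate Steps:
f = -835758 (f = -938*891 = -835758)
f*1228 + T(6) = -835758*1228 - 4/6 = -1026310824 - 4*1/6 = -1026310824 - 2/3 = -3078932474/3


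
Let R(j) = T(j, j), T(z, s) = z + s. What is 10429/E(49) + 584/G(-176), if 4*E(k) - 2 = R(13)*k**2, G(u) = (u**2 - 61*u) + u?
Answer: 55286679/81031544 ≈ 0.68229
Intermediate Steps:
G(u) = u**2 - 60*u
T(z, s) = s + z
R(j) = 2*j (R(j) = j + j = 2*j)
E(k) = 1/2 + 13*k**2/2 (E(k) = 1/2 + ((2*13)*k**2)/4 = 1/2 + (26*k**2)/4 = 1/2 + 13*k**2/2)
10429/E(49) + 584/G(-176) = 10429/(1/2 + (13/2)*49**2) + 584/((-176*(-60 - 176))) = 10429/(1/2 + (13/2)*2401) + 584/((-176*(-236))) = 10429/(1/2 + 31213/2) + 584/41536 = 10429/15607 + 584*(1/41536) = 10429*(1/15607) + 73/5192 = 10429/15607 + 73/5192 = 55286679/81031544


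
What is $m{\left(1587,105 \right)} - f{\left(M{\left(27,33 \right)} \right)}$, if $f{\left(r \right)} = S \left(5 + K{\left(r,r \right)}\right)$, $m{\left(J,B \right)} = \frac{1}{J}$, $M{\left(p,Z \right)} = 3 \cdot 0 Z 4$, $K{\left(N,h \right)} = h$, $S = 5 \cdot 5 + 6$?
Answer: $- \frac{245984}{1587} \approx -155.0$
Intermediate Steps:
$S = 31$ ($S = 25 + 6 = 31$)
$M{\left(p,Z \right)} = 0$ ($M{\left(p,Z \right)} = 3 \cdot 0 \cdot 4 = 0 \cdot 4 = 0$)
$f{\left(r \right)} = 155 + 31 r$ ($f{\left(r \right)} = 31 \left(5 + r\right) = 155 + 31 r$)
$m{\left(1587,105 \right)} - f{\left(M{\left(27,33 \right)} \right)} = \frac{1}{1587} - \left(155 + 31 \cdot 0\right) = \frac{1}{1587} - \left(155 + 0\right) = \frac{1}{1587} - 155 = - \frac{245984}{1587}$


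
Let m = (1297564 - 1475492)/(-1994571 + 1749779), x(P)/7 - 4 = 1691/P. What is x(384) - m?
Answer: 682660267/11750016 ≈ 58.099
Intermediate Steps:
x(P) = 28 + 11837/P (x(P) = 28 + 7*(1691/P) = 28 + 11837/P)
m = 22241/30599 (m = -177928/(-244792) = -177928*(-1/244792) = 22241/30599 ≈ 0.72685)
x(384) - m = (28 + 11837/384) - 1*22241/30599 = (28 + 11837*(1/384)) - 22241/30599 = (28 + 11837/384) - 22241/30599 = 22589/384 - 22241/30599 = 682660267/11750016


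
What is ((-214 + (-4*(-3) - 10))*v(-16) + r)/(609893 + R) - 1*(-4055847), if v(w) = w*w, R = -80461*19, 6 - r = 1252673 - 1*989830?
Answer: 286675402047/70682 ≈ 4.0558e+6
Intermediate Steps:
r = -262837 (r = 6 - (1252673 - 1*989830) = 6 - (1252673 - 989830) = 6 - 1*262843 = 6 - 262843 = -262837)
R = -1528759
v(w) = w**2
((-214 + (-4*(-3) - 10))*v(-16) + r)/(609893 + R) - 1*(-4055847) = ((-214 + (-4*(-3) - 10))*(-16)**2 - 262837)/(609893 - 1528759) - 1*(-4055847) = ((-214 + (12 - 10))*256 - 262837)/(-918866) + 4055847 = ((-214 + 2)*256 - 262837)*(-1/918866) + 4055847 = (-212*256 - 262837)*(-1/918866) + 4055847 = (-54272 - 262837)*(-1/918866) + 4055847 = -317109*(-1/918866) + 4055847 = 24393/70682 + 4055847 = 286675402047/70682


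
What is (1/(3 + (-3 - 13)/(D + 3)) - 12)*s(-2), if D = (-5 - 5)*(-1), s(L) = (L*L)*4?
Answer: -4208/23 ≈ -182.96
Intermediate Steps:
s(L) = 4*L² (s(L) = L²*4 = 4*L²)
D = 10 (D = -10*(-1) = 10)
(1/(3 + (-3 - 13)/(D + 3)) - 12)*s(-2) = (1/(3 + (-3 - 13)/(10 + 3)) - 12)*(4*(-2)²) = (1/(3 - 16/13) - 12)*(4*4) = (1/(3 - 16*1/13) - 12)*16 = (1/(3 - 16/13) - 12)*16 = (1/(23/13) - 12)*16 = (13/23 - 12)*16 = -263/23*16 = -4208/23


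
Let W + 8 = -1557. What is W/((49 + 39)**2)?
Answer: -1565/7744 ≈ -0.20209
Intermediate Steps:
W = -1565 (W = -8 - 1557 = -1565)
W/((49 + 39)**2) = -1565/(49 + 39)**2 = -1565/(88**2) = -1565/7744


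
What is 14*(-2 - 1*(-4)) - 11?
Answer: 17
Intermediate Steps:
14*(-2 - 1*(-4)) - 11 = 14*(-2 + 4) - 11 = 14*2 - 11 = 28 - 11 = 17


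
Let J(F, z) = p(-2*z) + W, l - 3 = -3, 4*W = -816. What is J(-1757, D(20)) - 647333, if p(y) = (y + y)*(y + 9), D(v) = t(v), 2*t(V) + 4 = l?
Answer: -647433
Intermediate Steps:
W = -204 (W = (¼)*(-816) = -204)
l = 0 (l = 3 - 3 = 0)
t(V) = -2 (t(V) = -2 + (½)*0 = -2 + 0 = -2)
D(v) = -2
p(y) = 2*y*(9 + y) (p(y) = (2*y)*(9 + y) = 2*y*(9 + y))
J(F, z) = -204 - 4*z*(9 - 2*z) (J(F, z) = 2*(-2*z)*(9 - 2*z) - 204 = -4*z*(9 - 2*z) - 204 = -204 - 4*z*(9 - 2*z))
J(-1757, D(20)) - 647333 = (-204 + 4*(-2)*(-9 + 2*(-2))) - 647333 = (-204 + 4*(-2)*(-9 - 4)) - 647333 = (-204 + 4*(-2)*(-13)) - 647333 = (-204 + 104) - 647333 = -100 - 647333 = -647433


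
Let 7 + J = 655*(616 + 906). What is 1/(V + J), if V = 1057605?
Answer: 1/2054508 ≈ 4.8673e-7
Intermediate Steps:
J = 996903 (J = -7 + 655*(616 + 906) = -7 + 655*1522 = -7 + 996910 = 996903)
1/(V + J) = 1/(1057605 + 996903) = 1/2054508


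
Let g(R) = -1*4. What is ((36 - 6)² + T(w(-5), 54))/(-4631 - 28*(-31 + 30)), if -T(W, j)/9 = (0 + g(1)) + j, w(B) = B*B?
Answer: -450/4603 ≈ -0.097762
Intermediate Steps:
w(B) = B²
g(R) = -4
T(W, j) = 36 - 9*j (T(W, j) = -9*((0 - 4) + j) = -9*(-4 + j) = 36 - 9*j)
((36 - 6)² + T(w(-5), 54))/(-4631 - 28*(-31 + 30)) = ((36 - 6)² + (36 - 9*54))/(-4631 - 28*(-31 + 30)) = (30² + (36 - 486))/(-4631 - 28*(-1)) = (900 - 450)/(-4631 + 28) = 450/(-4603) = 450*(-1/4603) = -450/4603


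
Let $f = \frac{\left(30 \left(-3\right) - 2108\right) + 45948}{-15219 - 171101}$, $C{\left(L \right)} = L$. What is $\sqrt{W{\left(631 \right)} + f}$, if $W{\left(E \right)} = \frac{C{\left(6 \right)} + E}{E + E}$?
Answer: $\frac{\sqrt{9328035699066}}{5878396} \approx 0.51956$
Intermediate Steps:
$W{\left(E \right)} = \frac{6 + E}{2 E}$ ($W{\left(E \right)} = \frac{6 + E}{E + E} = \frac{6 + E}{2 E}$)
$f = - \frac{4375}{18632}$ ($f = \frac{\left(-90 - 2108\right) + 45948}{-186320} = \left(-2198 + 45948\right) \left(- \frac{1}{186320}\right) = 43750 \left(- \frac{1}{186320}\right) = - \frac{4375}{18632} \approx -0.23481$)
$\sqrt{W{\left(631 \right)} + f} = \sqrt{\frac{6 + 631}{2 \cdot 631} - \frac{4375}{18632}} = \sqrt{\frac{1}{2} \cdot \frac{1}{631} \cdot 637 - \frac{4375}{18632}} = \sqrt{\frac{637}{1262} - \frac{4375}{18632}} = \sqrt{\frac{3173667}{11756792}} = \frac{\sqrt{9328035699066}}{5878396}$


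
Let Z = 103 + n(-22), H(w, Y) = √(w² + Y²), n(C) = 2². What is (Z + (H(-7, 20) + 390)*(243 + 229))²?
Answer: 34024880985 + 173872528*√449 ≈ 3.7709e+10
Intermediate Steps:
n(C) = 4
H(w, Y) = √(Y² + w²)
Z = 107 (Z = 103 + 4 = 107)
(Z + (H(-7, 20) + 390)*(243 + 229))² = (107 + (√(20² + (-7)²) + 390)*(243 + 229))² = (107 + (√(400 + 49) + 390)*472)² = (107 + (√449 + 390)*472)² = (107 + (390 + √449)*472)² = (107 + (184080 + 472*√449))² = (184187 + 472*√449)²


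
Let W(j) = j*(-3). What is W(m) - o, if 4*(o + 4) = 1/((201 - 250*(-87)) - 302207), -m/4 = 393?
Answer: 5291233281/1121024 ≈ 4720.0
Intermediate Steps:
m = -1572 (m = -4*393 = -1572)
W(j) = -3*j
o = -4484097/1121024 (o = -4 + 1/(4*((201 - 250*(-87)) - 302207)) = -4 + 1/(4*((201 + 21750) - 302207)) = -4 + 1/(4*(21951 - 302207)) = -4 + (1/4)/(-280256) = -4 + (1/4)*(-1/280256) = -4 - 1/1121024 = -4484097/1121024 ≈ -4.0000)
W(m) - o = -3*(-1572) - 1*(-4484097/1121024) = 4716 + 4484097/1121024 = 5291233281/1121024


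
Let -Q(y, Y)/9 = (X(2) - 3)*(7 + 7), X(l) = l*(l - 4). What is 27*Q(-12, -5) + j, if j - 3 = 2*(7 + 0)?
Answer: 23831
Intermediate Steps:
X(l) = l*(-4 + l)
j = 17 (j = 3 + 2*(7 + 0) = 3 + 2*7 = 3 + 14 = 17)
Q(y, Y) = 882 (Q(y, Y) = -9*(2*(-4 + 2) - 3)*(7 + 7) = -9*(2*(-2) - 3)*14 = -9*(-4 - 3)*14 = -(-63)*14 = -9*(-98) = 882)
27*Q(-12, -5) + j = 27*882 + 17 = 23814 + 17 = 23831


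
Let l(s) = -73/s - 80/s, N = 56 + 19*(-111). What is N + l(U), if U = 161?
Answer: -330686/161 ≈ -2053.9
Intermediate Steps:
N = -2053 (N = 56 - 2109 = -2053)
l(s) = -153/s
N + l(U) = -2053 - 153/161 = -330686/161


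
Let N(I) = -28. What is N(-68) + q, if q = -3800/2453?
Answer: -72484/2453 ≈ -29.549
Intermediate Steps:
q = -3800/2453 (q = -3800*1/2453 = -3800/2453 ≈ -1.5491)
N(-68) + q = -28 - 3800/2453 = -72484/2453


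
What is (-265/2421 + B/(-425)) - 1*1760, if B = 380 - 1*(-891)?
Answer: -1814097716/1028925 ≈ -1763.1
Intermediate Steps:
B = 1271 (B = 380 + 891 = 1271)
(-265/2421 + B/(-425)) - 1*1760 = (-265/2421 + 1271/(-425)) - 1*1760 = (-265*1/2421 + 1271*(-1/425)) - 1760 = (-265/2421 - 1271/425) - 1760 = -3189716/1028925 - 1760 = -1814097716/1028925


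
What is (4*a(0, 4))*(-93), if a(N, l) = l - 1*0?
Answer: -1488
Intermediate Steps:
a(N, l) = l (a(N, l) = l + 0 = l)
(4*a(0, 4))*(-93) = (4*4)*(-93) = 16*(-93) = -1488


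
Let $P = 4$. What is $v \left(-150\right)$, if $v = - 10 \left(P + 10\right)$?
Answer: $21000$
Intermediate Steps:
$v = -140$ ($v = - 10 \left(4 + 10\right) = \left(-10\right) 14 = -140$)
$v \left(-150\right) = \left(-140\right) \left(-150\right) = 21000$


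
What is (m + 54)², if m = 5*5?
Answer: 6241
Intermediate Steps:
m = 25
(m + 54)² = (25 + 54)² = 79² = 6241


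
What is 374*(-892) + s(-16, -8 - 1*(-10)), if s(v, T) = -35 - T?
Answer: -333645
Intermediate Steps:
374*(-892) + s(-16, -8 - 1*(-10)) = 374*(-892) + (-35 - (-8 - 1*(-10))) = -333608 + (-35 - (-8 + 10)) = -333608 + (-35 - 1*2) = -333608 + (-35 - 2) = -333608 - 37 = -333645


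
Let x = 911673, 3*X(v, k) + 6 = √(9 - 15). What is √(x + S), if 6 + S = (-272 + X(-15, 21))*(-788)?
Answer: √(10148211 - 2364*I*√6)/3 ≈ 1061.9 - 0.30295*I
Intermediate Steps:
X(v, k) = -2 + I*√6/3 (X(v, k) = -2 + √(9 - 15)/3 = -2 + √(-6)/3 = -2 + (I*√6)/3 = -2 + I*√6/3)
S = 215906 - 788*I*√6/3 (S = -6 + (-272 + (-2 + I*√6/3))*(-788) = -6 + (-274 + I*√6/3)*(-788) = -6 + (215912 - 788*I*√6/3) = 215906 - 788*I*√6/3 ≈ 2.1591e+5 - 643.4*I)
√(x + S) = √(911673 + (215906 - 788*I*√6/3)) = √(1127579 - 788*I*√6/3)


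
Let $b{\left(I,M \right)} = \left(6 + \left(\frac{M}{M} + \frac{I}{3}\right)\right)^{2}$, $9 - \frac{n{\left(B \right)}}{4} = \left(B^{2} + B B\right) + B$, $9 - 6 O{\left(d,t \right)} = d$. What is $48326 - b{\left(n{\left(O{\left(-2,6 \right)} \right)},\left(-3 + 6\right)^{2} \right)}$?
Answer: $\frac{35187629}{729} \approx 48268.0$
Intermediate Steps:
$O{\left(d,t \right)} = \frac{3}{2} - \frac{d}{6}$
$n{\left(B \right)} = 36 - 8 B^{2} - 4 B$ ($n{\left(B \right)} = 36 - 4 \left(\left(B^{2} + B B\right) + B\right) = 36 - 4 \left(\left(B^{2} + B^{2}\right) + B\right) = 36 - 4 \left(2 B^{2} + B\right) = 36 - 4 \left(B + 2 B^{2}\right) = 36 - \left(4 B + 8 B^{2}\right) = 36 - 8 B^{2} - 4 B$)
$b{\left(I,M \right)} = \left(7 + \frac{I}{3}\right)^{2}$ ($b{\left(I,M \right)} = \left(6 + \left(1 + I \frac{1}{3}\right)\right)^{2} = \left(6 + \left(1 + \frac{I}{3}\right)\right)^{2} = \left(7 + \frac{I}{3}\right)^{2}$)
$48326 - b{\left(n{\left(O{\left(-2,6 \right)} \right)},\left(-3 + 6\right)^{2} \right)} = 48326 - \frac{\left(21 - \left(-36 + 4 \left(\frac{3}{2} - - \frac{1}{3}\right) + 8 \left(\frac{3}{2} - - \frac{1}{3}\right)^{2}\right)\right)^{2}}{9} = 48326 - \frac{\left(21 - \left(-36 + 4 \left(\frac{3}{2} + \frac{1}{3}\right) + 8 \left(\frac{3}{2} + \frac{1}{3}\right)^{2}\right)\right)^{2}}{9} = 48326 - \frac{\left(21 - \left(- \frac{86}{3} + \frac{242}{9}\right)\right)^{2}}{9} = 48326 - \frac{\left(21 - - \frac{16}{9}\right)^{2}}{9} = 48326 - \frac{\left(21 + \frac{16}{9}\right)^{2}}{9} = 48326 - \frac{\left(\frac{205}{9}\right)^{2}}{9} = 48326 - \frac{1}{9} \cdot \frac{42025}{81} = 48326 - \frac{42025}{729} = \frac{35187629}{729}$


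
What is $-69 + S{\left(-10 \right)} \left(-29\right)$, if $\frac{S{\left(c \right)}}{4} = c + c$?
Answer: $2251$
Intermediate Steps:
$S{\left(c \right)} = 8 c$ ($S{\left(c \right)} = 4 \left(c + c\right) = 4 \cdot 2 c = 8 c$)
$-69 + S{\left(-10 \right)} \left(-29\right) = -69 + 8 \left(-10\right) \left(-29\right) = -69 - -2320 = -69 + 2320 = 2251$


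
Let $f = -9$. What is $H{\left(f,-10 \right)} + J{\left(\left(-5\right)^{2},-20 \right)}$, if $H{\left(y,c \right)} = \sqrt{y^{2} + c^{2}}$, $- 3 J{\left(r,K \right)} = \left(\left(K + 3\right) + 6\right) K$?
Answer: $- \frac{220}{3} + \sqrt{181} \approx -59.88$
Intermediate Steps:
$J{\left(r,K \right)} = - \frac{K \left(9 + K\right)}{3}$ ($J{\left(r,K \right)} = - \frac{\left(\left(K + 3\right) + 6\right) K}{3} = - \frac{\left(\left(3 + K\right) + 6\right) K}{3} = - \frac{\left(9 + K\right) K}{3} = - \frac{K \left(9 + K\right)}{3}$)
$H{\left(y,c \right)} = \sqrt{c^{2} + y^{2}}$
$H{\left(f,-10 \right)} + J{\left(\left(-5\right)^{2},-20 \right)} = \sqrt{\left(-10\right)^{2} + \left(-9\right)^{2}} - - \frac{20 \left(9 - 20\right)}{3} = \sqrt{100 + 81} - \left(- \frac{20}{3}\right) \left(-11\right) = \sqrt{181} - \frac{220}{3} = - \frac{220}{3} + \sqrt{181}$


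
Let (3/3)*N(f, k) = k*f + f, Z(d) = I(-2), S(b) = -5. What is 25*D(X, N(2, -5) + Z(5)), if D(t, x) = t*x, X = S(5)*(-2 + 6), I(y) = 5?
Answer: 1500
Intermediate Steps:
Z(d) = 5
N(f, k) = f + f*k (N(f, k) = k*f + f = f*k + f = f + f*k)
X = -20 (X = -5*(-2 + 6) = -5*4 = -20)
25*D(X, N(2, -5) + Z(5)) = 25*(-20*(2*(1 - 5) + 5)) = 25*(-20*(2*(-4) + 5)) = 25*(-20*(-8 + 5)) = 25*(-20*(-3)) = 25*60 = 1500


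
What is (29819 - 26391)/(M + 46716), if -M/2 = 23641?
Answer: -1714/283 ≈ -6.0565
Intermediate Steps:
M = -47282 (M = -2*23641 = -47282)
(29819 - 26391)/(M + 46716) = (29819 - 26391)/(-47282 + 46716) = 3428/(-566) = 3428*(-1/566) = -1714/283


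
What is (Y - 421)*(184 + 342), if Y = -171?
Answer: -311392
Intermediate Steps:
(Y - 421)*(184 + 342) = (-171 - 421)*(184 + 342) = -592*526 = -311392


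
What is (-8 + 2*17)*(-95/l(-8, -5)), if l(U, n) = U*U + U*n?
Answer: -95/4 ≈ -23.750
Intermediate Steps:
l(U, n) = U² + U*n
(-8 + 2*17)*(-95/l(-8, -5)) = (-8 + 2*17)*(-95*(-1/(8*(-8 - 5)))) = (-8 + 34)*(-95/((-8*(-13)))) = 26*(-95/104) = -95/4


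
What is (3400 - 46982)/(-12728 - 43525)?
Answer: 43582/56253 ≈ 0.77475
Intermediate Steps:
(3400 - 46982)/(-12728 - 43525) = -43582/(-56253) = -43582*(-1/56253) = 43582/56253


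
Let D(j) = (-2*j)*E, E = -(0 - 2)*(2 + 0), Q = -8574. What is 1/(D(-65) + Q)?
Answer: -1/8054 ≈ -0.00012416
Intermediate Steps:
E = 4 (E = -(-2)*2 = -1*(-4) = 4)
D(j) = -8*j (D(j) = -2*j*4 = -8*j)
1/(D(-65) + Q) = 1/(-8*(-65) - 8574) = 1/(520 - 8574) = 1/(-8054) = -1/8054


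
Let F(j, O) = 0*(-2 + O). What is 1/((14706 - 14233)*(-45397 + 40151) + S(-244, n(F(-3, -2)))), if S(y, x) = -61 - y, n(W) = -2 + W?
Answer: -1/2481175 ≈ -4.0303e-7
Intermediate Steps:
F(j, O) = 0
1/((14706 - 14233)*(-45397 + 40151) + S(-244, n(F(-3, -2)))) = 1/((14706 - 14233)*(-45397 + 40151) + (-61 - 1*(-244))) = 1/(473*(-5246) + (-61 + 244)) = 1/(-2481358 + 183) = 1/(-2481175) = -1/2481175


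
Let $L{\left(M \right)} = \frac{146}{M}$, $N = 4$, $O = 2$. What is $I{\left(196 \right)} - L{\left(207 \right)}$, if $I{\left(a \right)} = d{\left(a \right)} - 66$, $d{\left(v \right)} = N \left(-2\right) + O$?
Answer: $- \frac{15050}{207} \approx -72.705$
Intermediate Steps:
$d{\left(v \right)} = -6$ ($d{\left(v \right)} = 4 \left(-2\right) + 2 = -8 + 2 = -6$)
$I{\left(a \right)} = -72$ ($I{\left(a \right)} = -6 - 66 = -72$)
$I{\left(196 \right)} - L{\left(207 \right)} = -72 - \frac{146}{207} = - \frac{15050}{207}$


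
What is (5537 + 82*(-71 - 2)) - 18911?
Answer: -19360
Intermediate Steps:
(5537 + 82*(-71 - 2)) - 18911 = (5537 + 82*(-73)) - 18911 = (5537 - 5986) - 18911 = -449 - 18911 = -19360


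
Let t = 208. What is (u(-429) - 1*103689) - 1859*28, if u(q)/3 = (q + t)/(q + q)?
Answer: -3426285/22 ≈ -1.5574e+5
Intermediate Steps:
u(q) = 3*(208 + q)/(2*q) (u(q) = 3*((q + 208)/(q + q)) = 3*((208 + q)/((2*q))) = 3*((208 + q)*(1/(2*q))) = 3*((208 + q)/(2*q)) = 3*(208 + q)/(2*q))
(u(-429) - 1*103689) - 1859*28 = ((3/2 + 312/(-429)) - 1*103689) - 1859*28 = ((3/2 + 312*(-1/429)) - 103689) - 1*52052 = ((3/2 - 8/11) - 103689) - 52052 = (17/22 - 103689) - 52052 = -2281141/22 - 52052 = -3426285/22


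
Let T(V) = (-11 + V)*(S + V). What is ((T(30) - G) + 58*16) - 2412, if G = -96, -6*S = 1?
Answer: -4927/6 ≈ -821.17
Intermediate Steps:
S = -⅙ (S = -⅙*1 = -⅙ ≈ -0.16667)
T(V) = (-11 + V)*(-⅙ + V)
((T(30) - G) + 58*16) - 2412 = (((11/6 + 30² - 67/6*30) - 1*(-96)) + 58*16) - 2412 = (((11/6 + 900 - 335) + 96) + 928) - 2412 = ((3401/6 + 96) + 928) - 2412 = (3977/6 + 928) - 2412 = 9545/6 - 2412 = -4927/6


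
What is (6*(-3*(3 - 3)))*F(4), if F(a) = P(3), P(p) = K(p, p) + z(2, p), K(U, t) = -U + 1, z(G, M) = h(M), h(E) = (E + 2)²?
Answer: 0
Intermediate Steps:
h(E) = (2 + E)²
z(G, M) = (2 + M)²
K(U, t) = 1 - U
P(p) = 1 + (2 + p)² - p (P(p) = (1 - p) + (2 + p)² = 1 + (2 + p)² - p)
F(a) = 23 (F(a) = 1 + (2 + 3)² - 1*3 = 1 + 5² - 3 = 1 + 25 - 3 = 23)
(6*(-3*(3 - 3)))*F(4) = (6*(-3*(3 - 3)))*23 = (6*(-3*0))*23 = (6*0)*23 = 0*23 = 0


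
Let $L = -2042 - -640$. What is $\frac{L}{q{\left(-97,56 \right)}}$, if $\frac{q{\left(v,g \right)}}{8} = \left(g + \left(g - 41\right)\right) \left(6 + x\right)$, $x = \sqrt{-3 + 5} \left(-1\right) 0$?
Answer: $- \frac{701}{1704} \approx -0.41139$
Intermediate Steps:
$L = -1402$ ($L = -2042 + 640 = -1402$)
$x = 0$ ($x = \sqrt{2} \left(-1\right) 0 = - \sqrt{2} \cdot 0 = 0$)
$q{\left(v,g \right)} = -1968 + 96 g$ ($q{\left(v,g \right)} = 8 \left(g + \left(g - 41\right)\right) \left(6 + 0\right) = 8 \left(g + \left(-41 + g\right)\right) 6 = 8 \left(-41 + 2 g\right) 6 = 8 \left(-246 + 12 g\right) = -1968 + 96 g$)
$\frac{L}{q{\left(-97,56 \right)}} = - \frac{1402}{-1968 + 96 \cdot 56} = - \frac{1402}{-1968 + 5376} = - \frac{1402}{3408} = \left(-1402\right) \frac{1}{3408} = - \frac{701}{1704}$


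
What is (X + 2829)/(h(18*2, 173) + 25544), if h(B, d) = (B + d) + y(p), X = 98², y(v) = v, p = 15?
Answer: 12433/25768 ≈ 0.48250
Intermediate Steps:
X = 9604
h(B, d) = 15 + B + d (h(B, d) = (B + d) + 15 = 15 + B + d)
(X + 2829)/(h(18*2, 173) + 25544) = (9604 + 2829)/((15 + 18*2 + 173) + 25544) = 12433/((15 + 36 + 173) + 25544) = 12433/(224 + 25544) = 12433/25768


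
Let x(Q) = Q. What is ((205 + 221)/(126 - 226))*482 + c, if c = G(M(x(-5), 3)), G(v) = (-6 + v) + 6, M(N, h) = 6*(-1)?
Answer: -51483/25 ≈ -2059.3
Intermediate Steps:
M(N, h) = -6
G(v) = v
c = -6
((205 + 221)/(126 - 226))*482 + c = ((205 + 221)/(126 - 226))*482 - 6 = (426/(-100))*482 - 6 = (426*(-1/100))*482 - 6 = -213/50*482 - 6 = -51333/25 - 6 = -51483/25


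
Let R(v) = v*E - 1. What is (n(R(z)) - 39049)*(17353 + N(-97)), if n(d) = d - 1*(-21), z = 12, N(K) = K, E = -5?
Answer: -674519784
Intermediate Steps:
R(v) = -1 - 5*v (R(v) = v*(-5) - 1 = -5*v - 1 = -1 - 5*v)
n(d) = 21 + d (n(d) = d + 21 = 21 + d)
(n(R(z)) - 39049)*(17353 + N(-97)) = ((21 + (-1 - 5*12)) - 39049)*(17353 - 97) = ((21 + (-1 - 60)) - 39049)*17256 = ((21 - 61) - 39049)*17256 = (-40 - 39049)*17256 = -39089*17256 = -674519784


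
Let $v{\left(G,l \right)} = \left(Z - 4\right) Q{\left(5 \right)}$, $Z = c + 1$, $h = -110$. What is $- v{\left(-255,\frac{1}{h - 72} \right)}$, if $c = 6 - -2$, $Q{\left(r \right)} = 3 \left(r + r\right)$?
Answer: $-150$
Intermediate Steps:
$Q{\left(r \right)} = 6 r$ ($Q{\left(r \right)} = 3 \cdot 2 r = 6 r$)
$c = 8$ ($c = 6 + 2 = 8$)
$Z = 9$ ($Z = 8 + 1 = 9$)
$v{\left(G,l \right)} = 150$ ($v{\left(G,l \right)} = \left(9 - 4\right) 6 \cdot 5 = 5 \cdot 30 = 150$)
$- v{\left(-255,\frac{1}{h - 72} \right)} = \left(-1\right) 150 = -150$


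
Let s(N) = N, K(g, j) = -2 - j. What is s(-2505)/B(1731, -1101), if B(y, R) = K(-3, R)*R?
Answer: 835/403333 ≈ 0.0020702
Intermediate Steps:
B(y, R) = R*(-2 - R) (B(y, R) = (-2 - R)*R = R*(-2 - R))
s(-2505)/B(1731, -1101) = -2505*1/(1101*(2 - 1101)) = -2505/((-1*(-1101)*(-1099))) = -2505/(-1209999) = -2505*(-1/1209999) = 835/403333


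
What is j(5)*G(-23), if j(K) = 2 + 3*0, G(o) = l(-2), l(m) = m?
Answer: -4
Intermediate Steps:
G(o) = -2
j(K) = 2 (j(K) = 2 + 0 = 2)
j(5)*G(-23) = 2*(-2) = -4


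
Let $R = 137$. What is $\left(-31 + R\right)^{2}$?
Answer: $11236$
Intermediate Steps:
$\left(-31 + R\right)^{2} = \left(-31 + 137\right)^{2} = 106^{2} = 11236$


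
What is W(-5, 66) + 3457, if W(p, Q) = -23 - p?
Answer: 3439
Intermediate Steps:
W(-5, 66) + 3457 = (-23 - 1*(-5)) + 3457 = (-23 + 5) + 3457 = -18 + 3457 = 3439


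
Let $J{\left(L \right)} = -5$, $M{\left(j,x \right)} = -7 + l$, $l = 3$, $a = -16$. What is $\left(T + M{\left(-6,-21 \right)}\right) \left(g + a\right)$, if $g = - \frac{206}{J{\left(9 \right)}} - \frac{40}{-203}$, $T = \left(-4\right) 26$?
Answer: $- \frac{2784024}{1015} \approx -2742.9$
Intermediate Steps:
$T = -104$
$M{\left(j,x \right)} = -4$ ($M{\left(j,x \right)} = -7 + 3 = -4$)
$g = \frac{42018}{1015}$ ($g = - \frac{206}{-5} - \frac{40}{-203} = \left(-206\right) \left(- \frac{1}{5}\right) - - \frac{40}{203} = \frac{206}{5} + \frac{40}{203} = \frac{42018}{1015} \approx 41.397$)
$\left(T + M{\left(-6,-21 \right)}\right) \left(g + a\right) = \left(-104 - 4\right) \left(\frac{42018}{1015} - 16\right) = \left(-108\right) \frac{25778}{1015} = - \frac{2784024}{1015}$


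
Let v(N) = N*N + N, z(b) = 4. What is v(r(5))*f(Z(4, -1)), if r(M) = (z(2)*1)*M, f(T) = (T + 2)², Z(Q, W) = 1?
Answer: 3780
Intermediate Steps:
f(T) = (2 + T)²
r(M) = 4*M (r(M) = (4*1)*M = 4*M)
v(N) = N + N² (v(N) = N² + N = N + N²)
v(r(5))*f(Z(4, -1)) = ((4*5)*(1 + 4*5))*(2 + 1)² = (20*(1 + 20))*3² = (20*21)*9 = 420*9 = 3780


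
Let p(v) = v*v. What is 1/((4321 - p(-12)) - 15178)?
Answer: -1/11001 ≈ -9.0901e-5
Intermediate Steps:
p(v) = v²
1/((4321 - p(-12)) - 15178) = 1/((4321 - 1*(-12)²) - 15178) = 1/((4321 - 1*144) - 15178) = 1/((4321 - 144) - 15178) = 1/(4177 - 15178) = 1/(-11001) = -1/11001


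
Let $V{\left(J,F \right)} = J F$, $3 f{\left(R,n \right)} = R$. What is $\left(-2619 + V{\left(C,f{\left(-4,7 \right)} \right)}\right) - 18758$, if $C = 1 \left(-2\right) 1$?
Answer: $- \frac{64123}{3} \approx -21374.0$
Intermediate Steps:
$f{\left(R,n \right)} = \frac{R}{3}$
$C = -2$ ($C = \left(-2\right) 1 = -2$)
$V{\left(J,F \right)} = F J$
$\left(-2619 + V{\left(C,f{\left(-4,7 \right)} \right)}\right) - 18758 = \left(-2619 + \frac{1}{3} \left(-4\right) \left(-2\right)\right) - 18758 = \left(-2619 - - \frac{8}{3}\right) - 18758 = \left(-2619 + \frac{8}{3}\right) - 18758 = - \frac{7849}{3} - 18758 = - \frac{64123}{3}$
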